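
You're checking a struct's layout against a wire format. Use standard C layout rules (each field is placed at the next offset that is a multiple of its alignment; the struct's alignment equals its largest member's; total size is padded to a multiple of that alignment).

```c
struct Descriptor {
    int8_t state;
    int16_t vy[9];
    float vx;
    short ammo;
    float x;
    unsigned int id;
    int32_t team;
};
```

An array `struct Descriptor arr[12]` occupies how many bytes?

480

state at 0 (size 1, align 1) → ends 1
pad 1 to align 2 for vy
vy at 2 (size 18, align 2) → ends 20
vx at 20 (size 4, align 4) → ends 24
ammo at 24 (size 2, align 2) → ends 26
pad 2 to align 4 for x
x at 28 (size 4, align 4) → ends 32
id at 32 (size 4, align 4) → ends 36
team at 36 (size 4, align 4) → ends 40
total 40 bytes, alignment 4
array of 12: 12 × 40 = 480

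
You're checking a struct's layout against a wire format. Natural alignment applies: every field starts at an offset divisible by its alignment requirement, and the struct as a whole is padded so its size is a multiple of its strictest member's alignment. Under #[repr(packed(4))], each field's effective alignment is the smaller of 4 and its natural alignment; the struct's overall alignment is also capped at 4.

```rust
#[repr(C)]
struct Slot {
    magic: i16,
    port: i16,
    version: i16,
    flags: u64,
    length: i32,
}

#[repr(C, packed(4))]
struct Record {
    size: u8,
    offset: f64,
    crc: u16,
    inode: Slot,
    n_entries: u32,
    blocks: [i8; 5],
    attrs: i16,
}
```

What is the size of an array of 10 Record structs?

Slot: 0..2  magic  (2B, 2-aligned); 2..4  port  (2B, 2-aligned); 4..6  version  (2B, 2-aligned); 6..8  -- padding (2B); 8..16  flags  (8B, 8-aligned); 16..20  length  (4B, 4-aligned); 20..24  -- tail padding (4B); sizeof = 24, alignof = 8
0..1  size  (1B, 1-aligned)
1..4  -- padding (3B)
4..12  offset  (8B, 4-aligned)
12..14  crc  (2B, 2-aligned)
14..16  -- padding (2B)
16..40  inode  (24B, 4-aligned)
40..44  n_entries  (4B, 4-aligned)
44..49  blocks  (5B, 1-aligned)
49..50  -- padding (1B)
50..52  attrs  (2B, 2-aligned)
sizeof = 52, alignof = 4
array of 10: 10 × 52 = 520

520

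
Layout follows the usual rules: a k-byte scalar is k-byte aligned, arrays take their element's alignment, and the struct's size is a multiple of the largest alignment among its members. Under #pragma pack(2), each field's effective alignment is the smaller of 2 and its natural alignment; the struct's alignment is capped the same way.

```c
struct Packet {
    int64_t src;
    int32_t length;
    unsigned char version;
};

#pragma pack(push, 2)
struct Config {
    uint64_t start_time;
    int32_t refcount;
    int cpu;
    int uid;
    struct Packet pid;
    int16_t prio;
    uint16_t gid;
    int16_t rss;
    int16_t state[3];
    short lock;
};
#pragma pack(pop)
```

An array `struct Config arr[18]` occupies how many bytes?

900

Packet: 0..8  src  (8B, 8-aligned); 8..12  length  (4B, 4-aligned); 12..13  version  (1B, 1-aligned); 13..16  -- tail padding (3B); sizeof = 16, alignof = 8
0..8  start_time  (8B, 2-aligned)
8..12  refcount  (4B, 2-aligned)
12..16  cpu  (4B, 2-aligned)
16..20  uid  (4B, 2-aligned)
20..36  pid  (16B, 2-aligned)
36..38  prio  (2B, 2-aligned)
38..40  gid  (2B, 2-aligned)
40..42  rss  (2B, 2-aligned)
42..48  state  (6B, 2-aligned)
48..50  lock  (2B, 2-aligned)
sizeof = 50, alignof = 2
array of 18: 18 × 50 = 900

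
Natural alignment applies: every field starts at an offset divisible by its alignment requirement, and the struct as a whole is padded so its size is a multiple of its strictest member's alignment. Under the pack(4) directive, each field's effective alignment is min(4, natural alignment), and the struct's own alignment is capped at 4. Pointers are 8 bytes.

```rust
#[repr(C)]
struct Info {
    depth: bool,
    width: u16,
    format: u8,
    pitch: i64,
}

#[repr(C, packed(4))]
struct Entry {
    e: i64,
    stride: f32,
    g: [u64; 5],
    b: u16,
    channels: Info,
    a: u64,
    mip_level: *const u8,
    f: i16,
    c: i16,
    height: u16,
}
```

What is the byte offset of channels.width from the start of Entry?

Info: 0..1  depth  (1B, 1-aligned); 1..2  -- padding (1B); 2..4  width  (2B, 2-aligned); 4..5  format  (1B, 1-aligned); 5..8  -- padding (3B); 8..16  pitch  (8B, 8-aligned); sizeof = 16, alignof = 8
0..8  e  (8B, 4-aligned)
8..12  stride  (4B, 4-aligned)
12..52  g  (40B, 4-aligned)
52..54  b  (2B, 2-aligned)
54..56  -- padding (2B)
56..72  channels  (16B, 4-aligned)
within Info: width at 2
56 + 2 = 58

58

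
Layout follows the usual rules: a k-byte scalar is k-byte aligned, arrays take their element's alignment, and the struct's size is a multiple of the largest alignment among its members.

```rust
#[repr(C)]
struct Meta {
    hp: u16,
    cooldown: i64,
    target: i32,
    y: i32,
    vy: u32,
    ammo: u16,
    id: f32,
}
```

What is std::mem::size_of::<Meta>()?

40

@0: hp [2B, align 2] → 2
+6 pad (align 8)
@8: cooldown [8B, align 8] → 16
@16: target [4B, align 4] → 20
@20: y [4B, align 4] → 24
@24: vy [4B, align 4] → 28
@28: ammo [2B, align 2] → 30
+2 pad (align 4)
@32: id [4B, align 4] → 36
+4 tail pad (align 8)
size 40, align 8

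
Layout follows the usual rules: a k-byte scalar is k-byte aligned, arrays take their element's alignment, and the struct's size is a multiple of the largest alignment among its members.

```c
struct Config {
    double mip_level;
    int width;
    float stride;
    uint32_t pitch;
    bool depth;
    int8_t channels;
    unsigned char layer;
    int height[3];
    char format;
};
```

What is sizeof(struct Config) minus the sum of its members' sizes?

@0: mip_level [8B, align 8] → 8
@8: width [4B, align 4] → 12
@12: stride [4B, align 4] → 16
@16: pitch [4B, align 4] → 20
@20: depth [1B, align 1] → 21
@21: channels [1B, align 1] → 22
@22: layer [1B, align 1] → 23
+1 pad (align 4)
@24: height [12B, align 4] → 36
@36: format [1B, align 1] → 37
+3 tail pad (align 8)
size 40, align 8
data bytes 36, size 40 → padding 4

4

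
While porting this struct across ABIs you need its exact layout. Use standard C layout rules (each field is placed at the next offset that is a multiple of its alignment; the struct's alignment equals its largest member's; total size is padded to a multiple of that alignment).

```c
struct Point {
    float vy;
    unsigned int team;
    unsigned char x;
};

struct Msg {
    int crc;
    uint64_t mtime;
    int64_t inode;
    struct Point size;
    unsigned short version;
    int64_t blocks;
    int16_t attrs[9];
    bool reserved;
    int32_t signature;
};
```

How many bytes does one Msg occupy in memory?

72

Point: vy at 0 (size 4, align 4) → ends 4; team at 4 (size 4, align 4) → ends 8; x at 8 (size 1, align 1) → ends 9; tail pad 3 to reach multiple of 4; total 12 bytes, alignment 4
crc at 0 (size 4, align 4) → ends 4
pad 4 to align 8 for mtime
mtime at 8 (size 8, align 8) → ends 16
inode at 16 (size 8, align 8) → ends 24
size at 24 (size 12, align 4) → ends 36
version at 36 (size 2, align 2) → ends 38
pad 2 to align 8 for blocks
blocks at 40 (size 8, align 8) → ends 48
attrs at 48 (size 18, align 2) → ends 66
reserved at 66 (size 1, align 1) → ends 67
pad 1 to align 4 for signature
signature at 68 (size 4, align 4) → ends 72
total 72 bytes, alignment 8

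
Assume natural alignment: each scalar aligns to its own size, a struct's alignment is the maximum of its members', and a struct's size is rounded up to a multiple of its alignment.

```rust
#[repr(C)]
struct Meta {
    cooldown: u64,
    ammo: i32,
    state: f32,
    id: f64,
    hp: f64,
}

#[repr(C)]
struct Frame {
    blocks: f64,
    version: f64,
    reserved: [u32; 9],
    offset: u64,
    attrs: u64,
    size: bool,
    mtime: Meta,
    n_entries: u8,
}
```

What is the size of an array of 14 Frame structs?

Meta: @0: cooldown [8B, align 8] → 8; @8: ammo [4B, align 4] → 12; @12: state [4B, align 4] → 16; @16: id [8B, align 8] → 24; @24: hp [8B, align 8] → 32; size 32, align 8
@0: blocks [8B, align 8] → 8
@8: version [8B, align 8] → 16
@16: reserved [36B, align 4] → 52
+4 pad (align 8)
@56: offset [8B, align 8] → 64
@64: attrs [8B, align 8] → 72
@72: size [1B, align 1] → 73
+7 pad (align 8)
@80: mtime [32B, align 8] → 112
@112: n_entries [1B, align 1] → 113
+7 tail pad (align 8)
size 120, align 8
array of 14: 14 × 120 = 1680

1680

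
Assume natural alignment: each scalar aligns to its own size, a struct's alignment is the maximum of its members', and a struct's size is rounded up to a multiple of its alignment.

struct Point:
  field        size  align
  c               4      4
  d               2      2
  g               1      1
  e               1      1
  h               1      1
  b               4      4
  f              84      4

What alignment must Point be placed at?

4

member alignments: c=4, d=2, g=1, e=1, h=1, b=4, f=4
max = 4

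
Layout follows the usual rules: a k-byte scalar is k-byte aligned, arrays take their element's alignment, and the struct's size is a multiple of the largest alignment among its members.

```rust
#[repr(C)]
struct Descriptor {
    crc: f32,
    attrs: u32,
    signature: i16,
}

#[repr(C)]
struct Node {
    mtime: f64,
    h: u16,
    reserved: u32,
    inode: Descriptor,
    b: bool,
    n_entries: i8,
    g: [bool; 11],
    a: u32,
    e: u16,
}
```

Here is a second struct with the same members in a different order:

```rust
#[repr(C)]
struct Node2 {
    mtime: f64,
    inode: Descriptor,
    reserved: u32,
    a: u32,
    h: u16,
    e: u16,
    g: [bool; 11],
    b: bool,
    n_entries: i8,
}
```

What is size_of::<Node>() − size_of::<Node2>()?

Descriptor: crc at 0 (size 4, align 4) → ends 4; attrs at 4 (size 4, align 4) → ends 8; signature at 8 (size 2, align 2) → ends 10; tail pad 2 to reach multiple of 4; total 12 bytes, alignment 4
mtime at 0 (size 8, align 8) → ends 8
h at 8 (size 2, align 2) → ends 10
pad 2 to align 4 for reserved
reserved at 12 (size 4, align 4) → ends 16
inode at 16 (size 12, align 4) → ends 28
b at 28 (size 1, align 1) → ends 29
n_entries at 29 (size 1, align 1) → ends 30
g at 30 (size 11, align 1) → ends 41
pad 3 to align 4 for a
a at 44 (size 4, align 4) → ends 48
e at 48 (size 2, align 2) → ends 50
tail pad 6 to reach multiple of 8
total 56 bytes, alignment 8
— Node2 —
mtime at 0 (size 8, align 8) → ends 8
inode at 8 (size 12, align 4) → ends 20
reserved at 20 (size 4, align 4) → ends 24
a at 24 (size 4, align 4) → ends 28
h at 28 (size 2, align 2) → ends 30
e at 30 (size 2, align 2) → ends 32
g at 32 (size 11, align 1) → ends 43
b at 43 (size 1, align 1) → ends 44
n_entries at 44 (size 1, align 1) → ends 45
tail pad 3 to reach multiple of 8
total 48 bytes, alignment 8
56 − 48 = 8

8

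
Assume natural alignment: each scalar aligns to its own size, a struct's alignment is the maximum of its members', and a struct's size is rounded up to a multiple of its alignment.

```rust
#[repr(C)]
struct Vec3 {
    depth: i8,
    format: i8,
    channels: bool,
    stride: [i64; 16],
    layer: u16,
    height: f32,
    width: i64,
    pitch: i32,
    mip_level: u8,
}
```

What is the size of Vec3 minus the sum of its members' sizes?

0..1  depth  (1B, 1-aligned)
1..2  format  (1B, 1-aligned)
2..3  channels  (1B, 1-aligned)
3..8  -- padding (5B)
8..136  stride  (128B, 8-aligned)
136..138  layer  (2B, 2-aligned)
138..140  -- padding (2B)
140..144  height  (4B, 4-aligned)
144..152  width  (8B, 8-aligned)
152..156  pitch  (4B, 4-aligned)
156..157  mip_level  (1B, 1-aligned)
157..160  -- tail padding (3B)
sizeof = 160, alignof = 8
data bytes 150, size 160 → padding 10

10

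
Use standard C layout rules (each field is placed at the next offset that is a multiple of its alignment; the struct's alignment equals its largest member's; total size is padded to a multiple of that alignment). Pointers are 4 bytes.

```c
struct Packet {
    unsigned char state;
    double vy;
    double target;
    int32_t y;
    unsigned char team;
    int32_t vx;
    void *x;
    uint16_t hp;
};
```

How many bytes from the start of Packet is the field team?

@0: state [1B, align 1] → 1
+7 pad (align 8)
@8: vy [8B, align 8] → 16
@16: target [8B, align 8] → 24
@24: y [4B, align 4] → 28
@28: team [1B, align 1] → 29

28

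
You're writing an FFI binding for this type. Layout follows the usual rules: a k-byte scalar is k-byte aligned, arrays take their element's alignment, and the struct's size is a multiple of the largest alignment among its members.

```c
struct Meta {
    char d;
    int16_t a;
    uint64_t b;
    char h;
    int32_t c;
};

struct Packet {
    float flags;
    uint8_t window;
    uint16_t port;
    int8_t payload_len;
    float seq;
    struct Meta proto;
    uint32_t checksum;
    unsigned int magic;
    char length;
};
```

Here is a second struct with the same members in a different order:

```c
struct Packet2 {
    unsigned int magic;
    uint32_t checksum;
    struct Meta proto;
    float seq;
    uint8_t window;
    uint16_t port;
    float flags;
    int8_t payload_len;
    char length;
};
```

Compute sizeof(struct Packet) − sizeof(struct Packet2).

8

Meta: d at 0 (size 1, align 1) → ends 1; pad 1 to align 2 for a; a at 2 (size 2, align 2) → ends 4; pad 4 to align 8 for b; b at 8 (size 8, align 8) → ends 16; h at 16 (size 1, align 1) → ends 17; pad 3 to align 4 for c; c at 20 (size 4, align 4) → ends 24; total 24 bytes, alignment 8
flags at 0 (size 4, align 4) → ends 4
window at 4 (size 1, align 1) → ends 5
pad 1 to align 2 for port
port at 6 (size 2, align 2) → ends 8
payload_len at 8 (size 1, align 1) → ends 9
pad 3 to align 4 for seq
seq at 12 (size 4, align 4) → ends 16
proto at 16 (size 24, align 8) → ends 40
checksum at 40 (size 4, align 4) → ends 44
magic at 44 (size 4, align 4) → ends 48
length at 48 (size 1, align 1) → ends 49
tail pad 7 to reach multiple of 8
total 56 bytes, alignment 8
— Packet2 —
magic at 0 (size 4, align 4) → ends 4
checksum at 4 (size 4, align 4) → ends 8
proto at 8 (size 24, align 8) → ends 32
seq at 32 (size 4, align 4) → ends 36
window at 36 (size 1, align 1) → ends 37
pad 1 to align 2 for port
port at 38 (size 2, align 2) → ends 40
flags at 40 (size 4, align 4) → ends 44
payload_len at 44 (size 1, align 1) → ends 45
length at 45 (size 1, align 1) → ends 46
tail pad 2 to reach multiple of 8
total 48 bytes, alignment 8
56 − 48 = 8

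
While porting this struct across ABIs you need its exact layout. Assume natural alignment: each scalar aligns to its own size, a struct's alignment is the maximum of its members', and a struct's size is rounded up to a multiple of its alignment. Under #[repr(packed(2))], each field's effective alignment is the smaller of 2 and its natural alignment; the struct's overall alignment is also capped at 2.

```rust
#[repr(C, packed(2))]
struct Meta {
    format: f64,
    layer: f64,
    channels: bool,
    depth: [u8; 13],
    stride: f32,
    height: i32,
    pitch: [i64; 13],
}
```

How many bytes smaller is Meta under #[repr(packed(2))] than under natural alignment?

natural layout:
  @0: format [8B, align 8] → 8
  @8: layer [8B, align 8] → 16
  @16: channels [1B, align 1] → 17
  @17: depth [13B, align 1] → 30
  +2 pad (align 4)
  @32: stride [4B, align 4] → 36
  @36: height [4B, align 4] → 40
  @40: pitch [104B, align 8] → 144
  size 144, align 8
packed(2) layout:
  @0: format [8B, align 2] → 8
  @8: layer [8B, align 2] → 16
  @16: channels [1B, align 1] → 17
  @17: depth [13B, align 1] → 30
  @30: stride [4B, align 2] → 34
  @34: height [4B, align 2] → 38
  @38: pitch [104B, align 2] → 142
  size 142, align 2
144 − 142 = 2

2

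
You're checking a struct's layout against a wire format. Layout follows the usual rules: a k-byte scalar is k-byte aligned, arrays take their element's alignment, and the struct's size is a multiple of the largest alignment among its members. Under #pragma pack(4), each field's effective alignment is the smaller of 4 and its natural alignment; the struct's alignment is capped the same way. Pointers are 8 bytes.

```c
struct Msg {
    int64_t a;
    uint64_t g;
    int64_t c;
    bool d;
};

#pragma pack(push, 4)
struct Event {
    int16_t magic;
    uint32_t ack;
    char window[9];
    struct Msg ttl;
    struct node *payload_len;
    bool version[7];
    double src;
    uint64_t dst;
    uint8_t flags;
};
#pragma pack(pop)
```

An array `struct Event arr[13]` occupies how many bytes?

Msg: @0: a [8B, align 8] → 8; @8: g [8B, align 8] → 16; @16: c [8B, align 8] → 24; @24: d [1B, align 1] → 25; +7 tail pad (align 8); size 32, align 8
@0: magic [2B, align 2] → 2
+2 pad (align 4)
@4: ack [4B, align 4] → 8
@8: window [9B, align 1] → 17
+3 pad (align 4)
@20: ttl [32B, align 4] → 52
@52: payload_len [8B, align 4] → 60
@60: version [7B, align 1] → 67
+1 pad (align 4)
@68: src [8B, align 4] → 76
@76: dst [8B, align 4] → 84
@84: flags [1B, align 1] → 85
+3 tail pad (align 4)
size 88, align 4
array of 13: 13 × 88 = 1144

1144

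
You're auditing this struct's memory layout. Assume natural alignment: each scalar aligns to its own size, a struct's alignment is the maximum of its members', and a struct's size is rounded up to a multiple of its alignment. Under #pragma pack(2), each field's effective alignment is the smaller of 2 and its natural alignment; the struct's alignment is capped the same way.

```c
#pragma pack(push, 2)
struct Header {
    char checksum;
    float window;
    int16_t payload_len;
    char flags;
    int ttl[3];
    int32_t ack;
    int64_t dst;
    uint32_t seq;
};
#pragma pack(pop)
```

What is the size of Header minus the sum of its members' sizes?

2

@0: checksum [1B, align 1] → 1
+1 pad (align 2)
@2: window [4B, align 2] → 6
@6: payload_len [2B, align 2] → 8
@8: flags [1B, align 1] → 9
+1 pad (align 2)
@10: ttl [12B, align 2] → 22
@22: ack [4B, align 2] → 26
@26: dst [8B, align 2] → 34
@34: seq [4B, align 2] → 38
size 38, align 2
data bytes 36, size 38 → padding 2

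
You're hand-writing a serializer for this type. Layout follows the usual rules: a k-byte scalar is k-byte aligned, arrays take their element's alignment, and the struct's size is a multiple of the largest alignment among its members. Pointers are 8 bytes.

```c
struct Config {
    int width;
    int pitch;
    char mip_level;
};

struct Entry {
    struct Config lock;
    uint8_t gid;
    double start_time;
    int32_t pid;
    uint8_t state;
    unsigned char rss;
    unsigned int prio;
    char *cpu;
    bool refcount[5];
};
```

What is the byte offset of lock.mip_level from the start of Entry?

8

Config: @0: width [4B, align 4] → 4; @4: pitch [4B, align 4] → 8; @8: mip_level [1B, align 1] → 9; +3 tail pad (align 4); size 12, align 4
@0: lock [12B, align 4] → 12
within Config: mip_level at 8
0 + 8 = 8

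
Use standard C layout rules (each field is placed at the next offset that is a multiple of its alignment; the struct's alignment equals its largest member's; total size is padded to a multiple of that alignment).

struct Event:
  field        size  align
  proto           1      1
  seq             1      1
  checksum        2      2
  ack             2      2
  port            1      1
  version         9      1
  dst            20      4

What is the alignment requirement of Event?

member alignments: proto=1, seq=1, checksum=2, ack=2, port=1, version=1, dst=4
max = 4

4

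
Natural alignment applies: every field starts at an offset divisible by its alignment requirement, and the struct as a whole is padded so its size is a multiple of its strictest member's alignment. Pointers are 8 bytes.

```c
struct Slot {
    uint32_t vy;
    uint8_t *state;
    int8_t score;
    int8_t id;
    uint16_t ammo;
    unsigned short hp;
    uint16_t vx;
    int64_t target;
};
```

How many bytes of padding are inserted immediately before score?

@0: vy [4B, align 4] → 4
+4 pad (align 8)
@8: state [8B, align 8] → 16
@16: score [1B, align 1] → 17

0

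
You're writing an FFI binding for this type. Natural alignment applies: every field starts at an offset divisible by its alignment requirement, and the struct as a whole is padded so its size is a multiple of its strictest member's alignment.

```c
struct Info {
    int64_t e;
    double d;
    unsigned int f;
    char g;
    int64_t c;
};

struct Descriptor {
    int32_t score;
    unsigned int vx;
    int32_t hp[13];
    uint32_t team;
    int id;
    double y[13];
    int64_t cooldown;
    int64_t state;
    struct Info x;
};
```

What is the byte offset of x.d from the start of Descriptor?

200

Info: e at 0 (size 8, align 8) → ends 8; d at 8 (size 8, align 8) → ends 16; f at 16 (size 4, align 4) → ends 20; g at 20 (size 1, align 1) → ends 21; pad 3 to align 8 for c; c at 24 (size 8, align 8) → ends 32; total 32 bytes, alignment 8
score at 0 (size 4, align 4) → ends 4
vx at 4 (size 4, align 4) → ends 8
hp at 8 (size 52, align 4) → ends 60
team at 60 (size 4, align 4) → ends 64
id at 64 (size 4, align 4) → ends 68
pad 4 to align 8 for y
y at 72 (size 104, align 8) → ends 176
cooldown at 176 (size 8, align 8) → ends 184
state at 184 (size 8, align 8) → ends 192
x at 192 (size 32, align 8) → ends 224
within Info: d at 8
192 + 8 = 200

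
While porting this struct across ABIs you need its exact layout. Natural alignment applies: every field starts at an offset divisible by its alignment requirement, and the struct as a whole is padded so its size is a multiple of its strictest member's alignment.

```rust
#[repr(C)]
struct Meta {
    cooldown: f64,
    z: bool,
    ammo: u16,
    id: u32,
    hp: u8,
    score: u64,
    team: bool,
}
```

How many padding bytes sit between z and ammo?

@0: cooldown [8B, align 8] → 8
@8: z [1B, align 1] → 9
+1 pad (align 2)
@10: ammo [2B, align 2] → 12

1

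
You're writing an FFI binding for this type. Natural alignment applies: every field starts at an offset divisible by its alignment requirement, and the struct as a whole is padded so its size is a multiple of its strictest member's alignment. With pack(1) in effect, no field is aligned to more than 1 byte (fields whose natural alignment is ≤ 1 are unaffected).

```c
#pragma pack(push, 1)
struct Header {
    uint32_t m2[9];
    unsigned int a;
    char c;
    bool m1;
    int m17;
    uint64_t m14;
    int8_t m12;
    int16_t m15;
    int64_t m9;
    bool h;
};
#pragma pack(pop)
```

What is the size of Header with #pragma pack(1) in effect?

66

@0: m2 [36B, align 1] → 36
@36: a [4B, align 1] → 40
@40: c [1B, align 1] → 41
@41: m1 [1B, align 1] → 42
@42: m17 [4B, align 1] → 46
@46: m14 [8B, align 1] → 54
@54: m12 [1B, align 1] → 55
@55: m15 [2B, align 1] → 57
@57: m9 [8B, align 1] → 65
@65: h [1B, align 1] → 66
size 66, align 1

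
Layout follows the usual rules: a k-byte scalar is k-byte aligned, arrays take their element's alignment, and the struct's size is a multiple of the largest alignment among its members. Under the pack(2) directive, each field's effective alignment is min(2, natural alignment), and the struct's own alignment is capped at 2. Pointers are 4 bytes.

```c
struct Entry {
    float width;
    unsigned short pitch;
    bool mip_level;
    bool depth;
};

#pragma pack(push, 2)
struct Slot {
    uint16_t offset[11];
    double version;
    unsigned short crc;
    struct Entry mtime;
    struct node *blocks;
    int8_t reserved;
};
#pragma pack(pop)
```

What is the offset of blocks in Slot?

Entry: @0: width [4B, align 4] → 4; @4: pitch [2B, align 2] → 6; @6: mip_level [1B, align 1] → 7; @7: depth [1B, align 1] → 8; size 8, align 4
@0: offset [22B, align 2] → 22
@22: version [8B, align 2] → 30
@30: crc [2B, align 2] → 32
@32: mtime [8B, align 2] → 40
@40: blocks [4B, align 2] → 44

40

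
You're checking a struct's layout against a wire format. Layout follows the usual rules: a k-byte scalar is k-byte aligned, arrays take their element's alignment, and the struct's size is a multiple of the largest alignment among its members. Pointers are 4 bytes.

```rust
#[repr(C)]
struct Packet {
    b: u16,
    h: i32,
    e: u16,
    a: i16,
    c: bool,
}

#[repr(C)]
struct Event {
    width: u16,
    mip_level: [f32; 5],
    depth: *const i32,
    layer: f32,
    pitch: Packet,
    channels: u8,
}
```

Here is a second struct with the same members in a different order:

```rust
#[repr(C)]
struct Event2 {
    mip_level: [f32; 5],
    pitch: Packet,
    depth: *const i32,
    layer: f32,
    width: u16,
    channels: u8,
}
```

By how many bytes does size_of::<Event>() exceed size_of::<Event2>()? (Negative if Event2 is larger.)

Packet: 0..2  b  (2B, 2-aligned); 2..4  -- padding (2B); 4..8  h  (4B, 4-aligned); 8..10  e  (2B, 2-aligned); 10..12  a  (2B, 2-aligned); 12..13  c  (1B, 1-aligned); 13..16  -- tail padding (3B); sizeof = 16, alignof = 4
0..2  width  (2B, 2-aligned)
2..4  -- padding (2B)
4..24  mip_level  (20B, 4-aligned)
24..28  depth  (4B, 4-aligned)
28..32  layer  (4B, 4-aligned)
32..48  pitch  (16B, 4-aligned)
48..49  channels  (1B, 1-aligned)
49..52  -- tail padding (3B)
sizeof = 52, alignof = 4
— Event2 —
0..20  mip_level  (20B, 4-aligned)
20..36  pitch  (16B, 4-aligned)
36..40  depth  (4B, 4-aligned)
40..44  layer  (4B, 4-aligned)
44..46  width  (2B, 2-aligned)
46..47  channels  (1B, 1-aligned)
47..48  -- tail padding (1B)
sizeof = 48, alignof = 4
52 − 48 = 4

4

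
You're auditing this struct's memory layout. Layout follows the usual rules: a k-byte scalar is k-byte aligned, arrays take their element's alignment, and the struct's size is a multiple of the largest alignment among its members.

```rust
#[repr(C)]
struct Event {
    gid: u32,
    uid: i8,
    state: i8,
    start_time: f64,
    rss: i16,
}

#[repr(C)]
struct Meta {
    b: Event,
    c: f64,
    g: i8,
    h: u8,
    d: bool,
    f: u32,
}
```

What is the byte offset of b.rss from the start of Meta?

Event: @0: gid [4B, align 4] → 4; @4: uid [1B, align 1] → 5; @5: state [1B, align 1] → 6; +2 pad (align 8); @8: start_time [8B, align 8] → 16; @16: rss [2B, align 2] → 18; +6 tail pad (align 8); size 24, align 8
@0: b [24B, align 8] → 24
within Event: rss at 16
0 + 16 = 16

16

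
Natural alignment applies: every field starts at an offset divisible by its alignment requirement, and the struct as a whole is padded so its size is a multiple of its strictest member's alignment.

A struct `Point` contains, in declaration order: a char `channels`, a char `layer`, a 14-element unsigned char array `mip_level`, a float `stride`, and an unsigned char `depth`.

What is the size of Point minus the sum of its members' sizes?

3

@0: channels [1B, align 1] → 1
@1: layer [1B, align 1] → 2
@2: mip_level [14B, align 1] → 16
@16: stride [4B, align 4] → 20
@20: depth [1B, align 1] → 21
+3 tail pad (align 4)
size 24, align 4
data bytes 21, size 24 → padding 3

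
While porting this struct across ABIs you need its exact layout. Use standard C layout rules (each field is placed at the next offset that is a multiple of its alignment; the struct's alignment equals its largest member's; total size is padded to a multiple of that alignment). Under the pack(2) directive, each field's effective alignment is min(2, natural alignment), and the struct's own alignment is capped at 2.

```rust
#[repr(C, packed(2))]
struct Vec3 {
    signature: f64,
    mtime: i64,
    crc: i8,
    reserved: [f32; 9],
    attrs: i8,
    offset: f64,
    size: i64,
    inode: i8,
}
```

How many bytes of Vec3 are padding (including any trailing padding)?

@0: signature [8B, align 2] → 8
@8: mtime [8B, align 2] → 16
@16: crc [1B, align 1] → 17
+1 pad (align 2)
@18: reserved [36B, align 2] → 54
@54: attrs [1B, align 1] → 55
+1 pad (align 2)
@56: offset [8B, align 2] → 64
@64: size [8B, align 2] → 72
@72: inode [1B, align 1] → 73
+1 tail pad (align 2)
size 74, align 2
data bytes 71, size 74 → padding 3

3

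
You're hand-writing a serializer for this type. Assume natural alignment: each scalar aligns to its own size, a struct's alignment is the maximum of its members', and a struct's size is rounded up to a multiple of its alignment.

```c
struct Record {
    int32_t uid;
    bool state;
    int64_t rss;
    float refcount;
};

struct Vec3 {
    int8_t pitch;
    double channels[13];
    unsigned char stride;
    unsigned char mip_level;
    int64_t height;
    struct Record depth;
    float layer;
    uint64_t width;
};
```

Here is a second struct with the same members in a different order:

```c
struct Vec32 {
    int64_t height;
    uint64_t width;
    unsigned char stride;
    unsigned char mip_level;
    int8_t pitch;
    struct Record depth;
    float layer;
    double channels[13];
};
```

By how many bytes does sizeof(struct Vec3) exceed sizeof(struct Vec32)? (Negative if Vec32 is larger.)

Record: uid at 0 (size 4, align 4) → ends 4; state at 4 (size 1, align 1) → ends 5; pad 3 to align 8 for rss; rss at 8 (size 8, align 8) → ends 16; refcount at 16 (size 4, align 4) → ends 20; tail pad 4 to reach multiple of 8; total 24 bytes, alignment 8
pitch at 0 (size 1, align 1) → ends 1
pad 7 to align 8 for channels
channels at 8 (size 104, align 8) → ends 112
stride at 112 (size 1, align 1) → ends 113
mip_level at 113 (size 1, align 1) → ends 114
pad 6 to align 8 for height
height at 120 (size 8, align 8) → ends 128
depth at 128 (size 24, align 8) → ends 152
layer at 152 (size 4, align 4) → ends 156
pad 4 to align 8 for width
width at 160 (size 8, align 8) → ends 168
total 168 bytes, alignment 8
— Vec32 —
height at 0 (size 8, align 8) → ends 8
width at 8 (size 8, align 8) → ends 16
stride at 16 (size 1, align 1) → ends 17
mip_level at 17 (size 1, align 1) → ends 18
pitch at 18 (size 1, align 1) → ends 19
pad 5 to align 8 for depth
depth at 24 (size 24, align 8) → ends 48
layer at 48 (size 4, align 4) → ends 52
pad 4 to align 8 for channels
channels at 56 (size 104, align 8) → ends 160
total 160 bytes, alignment 8
168 − 160 = 8

8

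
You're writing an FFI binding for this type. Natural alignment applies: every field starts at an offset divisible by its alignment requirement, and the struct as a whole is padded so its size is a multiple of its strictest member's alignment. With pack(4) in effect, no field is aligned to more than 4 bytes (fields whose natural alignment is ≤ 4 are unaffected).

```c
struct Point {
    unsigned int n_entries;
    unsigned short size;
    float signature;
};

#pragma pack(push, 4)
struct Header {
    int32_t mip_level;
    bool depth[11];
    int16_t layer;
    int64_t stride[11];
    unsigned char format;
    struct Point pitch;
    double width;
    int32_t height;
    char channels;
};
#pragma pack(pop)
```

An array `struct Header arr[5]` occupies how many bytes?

700

Point: 0..4  n_entries  (4B, 4-aligned); 4..6  size  (2B, 2-aligned); 6..8  -- padding (2B); 8..12  signature  (4B, 4-aligned); sizeof = 12, alignof = 4
0..4  mip_level  (4B, 4-aligned)
4..15  depth  (11B, 1-aligned)
15..16  -- padding (1B)
16..18  layer  (2B, 2-aligned)
18..20  -- padding (2B)
20..108  stride  (88B, 4-aligned)
108..109  format  (1B, 1-aligned)
109..112  -- padding (3B)
112..124  pitch  (12B, 4-aligned)
124..132  width  (8B, 4-aligned)
132..136  height  (4B, 4-aligned)
136..137  channels  (1B, 1-aligned)
137..140  -- tail padding (3B)
sizeof = 140, alignof = 4
array of 5: 5 × 140 = 700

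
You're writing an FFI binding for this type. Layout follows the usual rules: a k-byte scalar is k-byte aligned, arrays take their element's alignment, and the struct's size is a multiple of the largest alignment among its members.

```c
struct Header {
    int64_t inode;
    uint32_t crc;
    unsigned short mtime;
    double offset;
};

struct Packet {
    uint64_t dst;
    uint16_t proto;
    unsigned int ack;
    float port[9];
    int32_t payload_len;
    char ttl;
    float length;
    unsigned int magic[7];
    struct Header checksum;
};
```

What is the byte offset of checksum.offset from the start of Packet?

Header: inode at 0 (size 8, align 8) → ends 8; crc at 8 (size 4, align 4) → ends 12; mtime at 12 (size 2, align 2) → ends 14; pad 2 to align 8 for offset; offset at 16 (size 8, align 8) → ends 24; total 24 bytes, alignment 8
dst at 0 (size 8, align 8) → ends 8
proto at 8 (size 2, align 2) → ends 10
pad 2 to align 4 for ack
ack at 12 (size 4, align 4) → ends 16
port at 16 (size 36, align 4) → ends 52
payload_len at 52 (size 4, align 4) → ends 56
ttl at 56 (size 1, align 1) → ends 57
pad 3 to align 4 for length
length at 60 (size 4, align 4) → ends 64
magic at 64 (size 28, align 4) → ends 92
pad 4 to align 8 for checksum
checksum at 96 (size 24, align 8) → ends 120
within Header: offset at 16
96 + 16 = 112

112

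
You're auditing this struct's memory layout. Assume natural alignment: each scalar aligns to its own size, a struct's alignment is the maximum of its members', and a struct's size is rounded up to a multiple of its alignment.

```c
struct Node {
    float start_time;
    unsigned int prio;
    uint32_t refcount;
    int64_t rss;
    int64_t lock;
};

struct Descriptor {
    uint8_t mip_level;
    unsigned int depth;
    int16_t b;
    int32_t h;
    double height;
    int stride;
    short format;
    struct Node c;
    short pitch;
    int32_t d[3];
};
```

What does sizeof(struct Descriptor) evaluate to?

80 bytes

Node: @0: start_time [4B, align 4] → 4; @4: prio [4B, align 4] → 8; @8: refcount [4B, align 4] → 12; +4 pad (align 8); @16: rss [8B, align 8] → 24; @24: lock [8B, align 8] → 32; size 32, align 8
@0: mip_level [1B, align 1] → 1
+3 pad (align 4)
@4: depth [4B, align 4] → 8
@8: b [2B, align 2] → 10
+2 pad (align 4)
@12: h [4B, align 4] → 16
@16: height [8B, align 8] → 24
@24: stride [4B, align 4] → 28
@28: format [2B, align 2] → 30
+2 pad (align 8)
@32: c [32B, align 8] → 64
@64: pitch [2B, align 2] → 66
+2 pad (align 4)
@68: d [12B, align 4] → 80
size 80, align 8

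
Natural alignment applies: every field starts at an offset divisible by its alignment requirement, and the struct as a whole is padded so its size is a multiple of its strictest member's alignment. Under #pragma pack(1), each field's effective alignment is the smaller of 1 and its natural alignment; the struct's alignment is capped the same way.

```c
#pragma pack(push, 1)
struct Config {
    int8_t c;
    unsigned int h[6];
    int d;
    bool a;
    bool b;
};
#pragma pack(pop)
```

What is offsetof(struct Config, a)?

29

c at 0 (size 1, align 1) → ends 1
h at 1 (size 24, align 1) → ends 25
d at 25 (size 4, align 1) → ends 29
a at 29 (size 1, align 1) → ends 30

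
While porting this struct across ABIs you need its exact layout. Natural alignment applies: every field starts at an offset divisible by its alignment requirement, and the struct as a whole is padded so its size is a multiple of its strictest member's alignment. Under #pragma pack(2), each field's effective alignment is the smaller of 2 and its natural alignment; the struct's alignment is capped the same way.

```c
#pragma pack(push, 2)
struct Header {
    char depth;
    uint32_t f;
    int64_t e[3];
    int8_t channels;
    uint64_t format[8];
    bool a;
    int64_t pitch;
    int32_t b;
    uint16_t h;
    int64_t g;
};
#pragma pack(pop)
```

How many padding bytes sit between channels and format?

@0: depth [1B, align 1] → 1
+1 pad (align 2)
@2: f [4B, align 2] → 6
@6: e [24B, align 2] → 30
@30: channels [1B, align 1] → 31
+1 pad (align 2)
@32: format [64B, align 2] → 96

1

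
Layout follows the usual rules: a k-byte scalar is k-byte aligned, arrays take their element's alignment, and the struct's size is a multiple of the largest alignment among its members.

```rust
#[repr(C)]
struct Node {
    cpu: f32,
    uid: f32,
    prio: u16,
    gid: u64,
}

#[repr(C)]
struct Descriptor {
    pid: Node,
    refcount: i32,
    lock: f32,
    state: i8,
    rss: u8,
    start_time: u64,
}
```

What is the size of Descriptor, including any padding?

Node: 0..4  cpu  (4B, 4-aligned); 4..8  uid  (4B, 4-aligned); 8..10  prio  (2B, 2-aligned); 10..16  -- padding (6B); 16..24  gid  (8B, 8-aligned); sizeof = 24, alignof = 8
0..24  pid  (24B, 8-aligned)
24..28  refcount  (4B, 4-aligned)
28..32  lock  (4B, 4-aligned)
32..33  state  (1B, 1-aligned)
33..34  rss  (1B, 1-aligned)
34..40  -- padding (6B)
40..48  start_time  (8B, 8-aligned)
sizeof = 48, alignof = 8

48 bytes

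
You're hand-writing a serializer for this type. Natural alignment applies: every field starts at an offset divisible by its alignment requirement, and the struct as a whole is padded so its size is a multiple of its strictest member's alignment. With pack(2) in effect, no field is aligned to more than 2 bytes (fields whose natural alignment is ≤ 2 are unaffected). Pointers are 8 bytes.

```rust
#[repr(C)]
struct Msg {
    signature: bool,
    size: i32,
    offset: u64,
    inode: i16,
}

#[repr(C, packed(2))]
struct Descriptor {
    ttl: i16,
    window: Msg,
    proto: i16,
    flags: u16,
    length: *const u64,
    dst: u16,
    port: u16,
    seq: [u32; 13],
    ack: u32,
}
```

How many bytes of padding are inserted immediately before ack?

0

Msg: signature at 0 (size 1, align 1) → ends 1; pad 3 to align 4 for size; size at 4 (size 4, align 4) → ends 8; offset at 8 (size 8, align 8) → ends 16; inode at 16 (size 2, align 2) → ends 18; tail pad 6 to reach multiple of 8; total 24 bytes, alignment 8
ttl at 0 (size 2, align 2) → ends 2
window at 2 (size 24, align 2) → ends 26
proto at 26 (size 2, align 2) → ends 28
flags at 28 (size 2, align 2) → ends 30
length at 30 (size 8, align 2) → ends 38
dst at 38 (size 2, align 2) → ends 40
port at 40 (size 2, align 2) → ends 42
seq at 42 (size 52, align 2) → ends 94
ack at 94 (size 4, align 2) → ends 98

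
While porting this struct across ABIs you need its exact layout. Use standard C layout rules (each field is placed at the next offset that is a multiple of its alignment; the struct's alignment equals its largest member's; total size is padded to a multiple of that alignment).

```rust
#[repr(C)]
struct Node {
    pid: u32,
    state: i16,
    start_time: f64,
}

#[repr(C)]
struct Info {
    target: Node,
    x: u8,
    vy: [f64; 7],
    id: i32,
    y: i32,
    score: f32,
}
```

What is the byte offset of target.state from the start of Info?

4

Node: pid at 0 (size 4, align 4) → ends 4; state at 4 (size 2, align 2) → ends 6; pad 2 to align 8 for start_time; start_time at 8 (size 8, align 8) → ends 16; total 16 bytes, alignment 8
target at 0 (size 16, align 8) → ends 16
within Node: state at 4
0 + 4 = 4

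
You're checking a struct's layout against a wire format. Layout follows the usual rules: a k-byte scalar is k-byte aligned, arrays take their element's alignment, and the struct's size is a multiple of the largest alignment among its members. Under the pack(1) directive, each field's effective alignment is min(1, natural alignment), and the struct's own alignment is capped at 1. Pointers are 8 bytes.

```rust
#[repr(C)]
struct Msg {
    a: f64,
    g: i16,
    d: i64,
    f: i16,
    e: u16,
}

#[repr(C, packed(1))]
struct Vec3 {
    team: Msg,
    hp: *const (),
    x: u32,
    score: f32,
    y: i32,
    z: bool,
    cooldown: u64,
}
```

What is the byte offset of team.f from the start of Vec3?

24

Msg: 0..8  a  (8B, 8-aligned); 8..10  g  (2B, 2-aligned); 10..16  -- padding (6B); 16..24  d  (8B, 8-aligned); 24..26  f  (2B, 2-aligned); 26..28  e  (2B, 2-aligned); 28..32  -- tail padding (4B); sizeof = 32, alignof = 8
0..32  team  (32B, 1-aligned)
within Msg: f at 24
0 + 24 = 24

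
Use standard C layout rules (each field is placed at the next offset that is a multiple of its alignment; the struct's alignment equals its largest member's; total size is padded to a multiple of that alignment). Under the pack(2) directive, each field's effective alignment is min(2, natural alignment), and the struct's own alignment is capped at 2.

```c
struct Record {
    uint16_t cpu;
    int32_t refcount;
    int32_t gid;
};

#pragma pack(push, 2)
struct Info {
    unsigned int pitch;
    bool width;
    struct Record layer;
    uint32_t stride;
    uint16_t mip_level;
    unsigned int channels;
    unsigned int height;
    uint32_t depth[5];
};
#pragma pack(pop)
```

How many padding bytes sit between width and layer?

1

Record: cpu at 0 (size 2, align 2) → ends 2; pad 2 to align 4 for refcount; refcount at 4 (size 4, align 4) → ends 8; gid at 8 (size 4, align 4) → ends 12; total 12 bytes, alignment 4
pitch at 0 (size 4, align 2) → ends 4
width at 4 (size 1, align 1) → ends 5
pad 1 to align 2 for layer
layer at 6 (size 12, align 2) → ends 18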